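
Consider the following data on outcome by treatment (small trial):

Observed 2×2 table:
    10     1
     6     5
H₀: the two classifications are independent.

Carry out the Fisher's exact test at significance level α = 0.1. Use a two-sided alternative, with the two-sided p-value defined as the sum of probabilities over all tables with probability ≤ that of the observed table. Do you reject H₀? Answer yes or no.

reject H₀: no

Margins: r₁=11, r₂=11, c₁=16, c₂=6, n=22
p_obs = C(11,10)·C(11,6)/C(22,16); sum pmf over tables with pmf ≤ p_obs
p-value (two-sided) = 0.14861
At α=0.1: p ≥ α → fail to reject H₀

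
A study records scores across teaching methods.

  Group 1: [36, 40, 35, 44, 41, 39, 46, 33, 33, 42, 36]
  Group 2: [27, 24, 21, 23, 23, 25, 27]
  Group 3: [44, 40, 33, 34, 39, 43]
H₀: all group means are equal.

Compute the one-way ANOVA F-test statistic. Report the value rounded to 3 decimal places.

test statistic = 33.335

Group means [38.64, 24.29, 38.83], grand mean 34.500
SSB = Σnᵢ(x̄ᵢ−x̄)² = 1031.193; SSW = ΣΣ(x−x̄ᵢ)² = 324.807
MSB = 1031.193/2 = 515.5963; MSW = 324.807/21 = 15.4670
F = MSB/MSW = 33.3352
df = (2, 21)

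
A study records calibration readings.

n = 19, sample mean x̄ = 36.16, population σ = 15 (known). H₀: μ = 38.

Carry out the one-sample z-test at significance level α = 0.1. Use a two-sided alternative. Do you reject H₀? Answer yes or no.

SE = σ/√n = 15/√19 = 3.4412
z = (x̄−μ₀)/SE = (36.16−38)/3.4412 = -0.5347
p-value (two-sided) = 0.59286
At α=0.1: p ≥ α → fail to reject H₀

reject H₀: no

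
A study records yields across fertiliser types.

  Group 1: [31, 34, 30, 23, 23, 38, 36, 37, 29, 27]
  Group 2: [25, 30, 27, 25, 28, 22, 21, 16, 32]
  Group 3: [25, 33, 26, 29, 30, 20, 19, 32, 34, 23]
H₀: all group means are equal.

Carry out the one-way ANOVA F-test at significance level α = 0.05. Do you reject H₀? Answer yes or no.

Group means [30.80, 25.11, 27.10], grand mean 27.759
SSB = Σnᵢ(x̄ᵢ−x̄)² = 159.921; SSW = ΣΣ(x−x̄ᵢ)² = 717.389
MSB = 159.921/2 = 79.9607; MSW = 717.389/26 = 27.5919
F = MSB/MSW = 2.8980
df = (2, 26)
p-value (upper-tail) = 0.07308
At α=0.05: p ≥ α → fail to reject H₀

reject H₀: no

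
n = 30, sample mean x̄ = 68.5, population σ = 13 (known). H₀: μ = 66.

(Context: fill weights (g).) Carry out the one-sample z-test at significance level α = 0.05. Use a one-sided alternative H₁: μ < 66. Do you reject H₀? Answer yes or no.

SE = σ/√n = 13/√30 = 2.3735
z = (x̄−μ₀)/SE = (68.5−66)/2.3735 = 1.0533
p-value (one-sided, H₁ less) = 0.85390
At α=0.05: p ≥ α → fail to reject H₀

reject H₀: no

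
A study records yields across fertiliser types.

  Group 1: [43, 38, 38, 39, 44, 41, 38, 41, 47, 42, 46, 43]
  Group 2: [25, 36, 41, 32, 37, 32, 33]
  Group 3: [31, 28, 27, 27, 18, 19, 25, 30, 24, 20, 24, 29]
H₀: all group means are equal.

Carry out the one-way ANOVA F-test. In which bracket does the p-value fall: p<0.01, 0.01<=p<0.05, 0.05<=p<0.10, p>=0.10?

Group means [41.67, 33.71, 25.17], grand mean 33.484
SSB = Σnᵢ(x̄ᵢ−x̄)² = 1633.980; SSW = ΣΣ(x−x̄ᵢ)² = 461.762
MSB = 1633.980/2 = 816.9900; MSW = 461.762/28 = 16.4915
F = MSB/MSW = 49.5401
df = (2, 28)
p-value (upper-tail) = 0.00000
→ bracket: p<0.01

p-value bracket: p<0.01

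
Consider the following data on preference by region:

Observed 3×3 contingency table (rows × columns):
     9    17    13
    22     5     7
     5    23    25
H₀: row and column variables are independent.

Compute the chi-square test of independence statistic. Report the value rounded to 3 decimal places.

test statistic = 32.686

Row totals [39, 34, 53], col totals [36, 45, 45], n=126
χ² = (9−11.14)²/11.14 + (17−13.93)²/13.93 + (13−13.93)²/13.93 + (22−9.71)²/9.71 + (5−12.14)²/12.14 + (7−12.14)²/12.14 + (5−15.14)²/15.14 + (23−18.93)²/18.93 + (25−18.93)²/18.93 = 32.6859
df = 4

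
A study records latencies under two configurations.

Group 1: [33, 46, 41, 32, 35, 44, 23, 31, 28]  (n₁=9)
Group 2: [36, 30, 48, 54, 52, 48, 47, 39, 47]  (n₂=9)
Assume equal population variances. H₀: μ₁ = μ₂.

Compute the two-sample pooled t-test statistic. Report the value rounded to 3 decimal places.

test statistic = -2.684

x̄₁=34.778, s₁=7.579, n₁=9
x̄₂=44.556, s₂=7.876, n₂=9
s_p² = [8·7.579² + 8·7.876²]/16 = 59.7361
SE = √(s_p²·(1/9+1/9)) = 3.6434
t = (34.778−44.556)/3.6434 = -2.6837
df = 16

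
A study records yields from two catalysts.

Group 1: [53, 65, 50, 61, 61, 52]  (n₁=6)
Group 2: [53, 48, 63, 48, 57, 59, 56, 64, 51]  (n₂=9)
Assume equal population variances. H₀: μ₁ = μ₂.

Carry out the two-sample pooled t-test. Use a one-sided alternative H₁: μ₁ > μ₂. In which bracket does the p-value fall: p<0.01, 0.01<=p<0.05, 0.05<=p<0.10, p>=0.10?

p-value bracket: p>=0.10

x̄₁=57.000, s₁=6.099, n₁=6
x̄₂=55.444, s₂=5.940, n₂=9
s_p² = [5·6.099² + 8·5.940²]/13 = 36.0171
SE = √(s_p²·(1/6+1/9)) = 3.1630
t = (57.000−55.444)/3.1630 = 0.4918
df = 13
p-value (one-sided, H₁ greater) = 0.31553
→ bracket: p>=0.10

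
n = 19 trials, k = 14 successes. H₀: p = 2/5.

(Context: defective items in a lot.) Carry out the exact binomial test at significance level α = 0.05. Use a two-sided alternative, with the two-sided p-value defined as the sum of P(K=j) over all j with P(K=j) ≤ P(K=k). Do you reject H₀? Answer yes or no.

reject H₀: yes

Exact binomial: n=19, k=14, p₀=2/5=0.4000
P(X=j) = C(n,j)·p₀^j·(1−p₀)^(n−j); p = Σ P(X=j) over j with P(X=j) ≤ P(X=14)
p-value (two-sided) = 0.00390
At α=0.05: p < α → reject H₀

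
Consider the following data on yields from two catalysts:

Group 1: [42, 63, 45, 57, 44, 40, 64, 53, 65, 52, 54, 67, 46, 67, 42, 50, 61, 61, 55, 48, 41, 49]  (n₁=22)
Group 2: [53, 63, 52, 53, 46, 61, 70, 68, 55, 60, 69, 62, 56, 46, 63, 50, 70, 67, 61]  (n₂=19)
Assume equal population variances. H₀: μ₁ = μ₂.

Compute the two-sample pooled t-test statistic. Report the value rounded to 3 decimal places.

test statistic = -2.337

x̄₁=53.000, s₁=9.013, n₁=22
x̄₂=59.211, s₂=7.821, n₂=19
s_p² = [21·9.013² + 18·7.821²]/39 = 71.9784
SE = √(s_p²·(1/22+1/19)) = 2.6571
t = (53.000−59.211)/2.6571 = -2.3373
df = 39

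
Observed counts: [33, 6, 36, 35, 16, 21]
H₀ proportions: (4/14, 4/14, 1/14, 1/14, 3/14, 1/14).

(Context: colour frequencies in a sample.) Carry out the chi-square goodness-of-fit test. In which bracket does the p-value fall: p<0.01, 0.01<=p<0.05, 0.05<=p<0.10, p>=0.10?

n = 147; E_i = n·p_i = [42.00, 42.00, 10.50, 10.50, 31.50, 10.50]
χ² = (33−42.00)²/42.00 + (6−42.00)²/42.00 + (36−10.50)²/10.50 + (35−10.50)²/10.50 + (16−31.50)²/31.50 + (21−10.50)²/10.50 = 170.0079
df = 5
p-value (upper-tail) = 0.00000
→ bracket: p<0.01

p-value bracket: p<0.01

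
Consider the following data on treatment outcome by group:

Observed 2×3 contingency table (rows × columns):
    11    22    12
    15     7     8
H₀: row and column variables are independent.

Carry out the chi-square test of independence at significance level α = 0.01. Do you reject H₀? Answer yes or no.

reject H₀: no

Row totals [45, 30], col totals [26, 29, 20], n=75
χ² = (11−15.60)²/15.60 + (22−17.40)²/17.40 + (12−12.00)²/12.00 + (15−10.40)²/10.40 + (7−11.60)²/11.60 + (8−8.00)²/8.00 = 6.4313
df = 2
p-value (upper-tail) = 0.04013
At α=0.01: p ≥ α → fail to reject H₀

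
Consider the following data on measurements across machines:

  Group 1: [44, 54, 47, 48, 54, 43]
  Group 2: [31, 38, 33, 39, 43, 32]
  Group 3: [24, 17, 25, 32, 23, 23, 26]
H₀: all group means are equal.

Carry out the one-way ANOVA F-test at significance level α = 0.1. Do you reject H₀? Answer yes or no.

reject H₀: yes

Group means [48.33, 36.00, 24.29], grand mean 35.579
SSB = Σnᵢ(x̄ᵢ−x̄)² = 1869.870; SSW = ΣΣ(x−x̄ᵢ)² = 344.762
MSB = 1869.870/2 = 934.9348; MSW = 344.762/16 = 21.5476
F = MSB/MSW = 43.3892
df = (2, 16)
p-value (upper-tail) = 0.00000
At α=0.1: p < α → reject H₀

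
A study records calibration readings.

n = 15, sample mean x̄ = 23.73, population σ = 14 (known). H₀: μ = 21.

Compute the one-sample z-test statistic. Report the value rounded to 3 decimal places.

test statistic = 0.755

SE = σ/√n = 14/√15 = 3.6148
z = (x̄−μ₀)/SE = (23.73−21)/3.6148 = 0.7552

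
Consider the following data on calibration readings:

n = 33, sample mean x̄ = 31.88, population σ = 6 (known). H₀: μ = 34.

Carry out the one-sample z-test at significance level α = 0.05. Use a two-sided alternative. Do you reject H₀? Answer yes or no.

SE = σ/√n = 6/√33 = 1.0445
z = (x̄−μ₀)/SE = (31.88−34)/1.0445 = -2.0297
p-value (two-sided) = 0.04238
At α=0.05: p < α → reject H₀

reject H₀: yes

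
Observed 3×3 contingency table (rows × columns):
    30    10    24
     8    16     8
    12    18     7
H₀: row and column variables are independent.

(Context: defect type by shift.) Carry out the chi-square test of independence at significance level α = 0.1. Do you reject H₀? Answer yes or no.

reject H₀: yes

Row totals [64, 32, 37], col totals [50, 44, 39], n=133
χ² = (30−24.06)²/24.06 + (10−21.17)²/21.17 + (24−18.77)²/18.77 + (8−12.03)²/12.03 + (16−10.59)²/10.59 + (8−9.38)²/9.38 + (12−13.91)²/13.91 + (18−12.24)²/12.24 + (7−10.85)²/10.85 = 17.4819
df = 4
p-value (upper-tail) = 0.00156
At α=0.1: p < α → reject H₀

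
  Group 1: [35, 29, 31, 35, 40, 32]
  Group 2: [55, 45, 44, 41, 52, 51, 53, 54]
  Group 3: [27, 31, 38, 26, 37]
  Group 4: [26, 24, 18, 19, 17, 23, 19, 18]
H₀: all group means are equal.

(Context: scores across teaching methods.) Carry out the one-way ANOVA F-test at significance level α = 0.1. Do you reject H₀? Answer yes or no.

reject H₀: yes

Group means [33.67, 49.38, 31.80, 20.50], grand mean 34.074
SSB = Σnᵢ(x̄ᵢ−x̄)² = 3373.844; SSW = ΣΣ(x−x̄ᵢ)² = 470.008
MSB = 3373.844/3 = 1124.6145; MSW = 470.008/23 = 20.4351
F = MSB/MSW = 55.0334
df = (3, 23)
p-value (upper-tail) = 0.00000
At α=0.1: p < α → reject H₀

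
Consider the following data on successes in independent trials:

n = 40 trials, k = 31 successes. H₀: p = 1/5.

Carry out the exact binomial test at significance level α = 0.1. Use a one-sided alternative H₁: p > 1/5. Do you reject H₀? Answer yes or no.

reject H₀: yes

Exact binomial: n=40, k=31, p₀=1/5=0.2000
P(X≥31) from Σ C(n,i)·p₀^i·(1−p₀)^(n−i)
p-value (one-sided, H₁ greater) = 0.00000
At α=0.1: p < α → reject H₀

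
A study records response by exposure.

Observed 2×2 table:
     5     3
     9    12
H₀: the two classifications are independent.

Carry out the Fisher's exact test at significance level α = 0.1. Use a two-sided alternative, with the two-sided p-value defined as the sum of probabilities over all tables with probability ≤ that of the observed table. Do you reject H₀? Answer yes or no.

reject H₀: no

Margins: r₁=8, r₂=21, c₁=14, c₂=15, n=29
p_obs = C(8,5)·C(21,9)/C(29,14); sum pmf over tables with pmf ≤ p_obs
p-value (two-sided) = 0.42699
At α=0.1: p ≥ α → fail to reject H₀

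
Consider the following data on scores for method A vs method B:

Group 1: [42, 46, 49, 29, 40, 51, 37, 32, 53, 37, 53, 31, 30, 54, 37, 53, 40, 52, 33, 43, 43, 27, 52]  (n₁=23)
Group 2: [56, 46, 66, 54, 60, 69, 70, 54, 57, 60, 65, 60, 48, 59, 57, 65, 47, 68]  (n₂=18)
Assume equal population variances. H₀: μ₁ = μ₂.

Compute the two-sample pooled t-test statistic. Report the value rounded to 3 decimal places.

x̄₁=41.913, s₁=8.989, n₁=23
x̄₂=58.944, s₂=7.384, n₂=18
s_p² = [22·8.989² + 17·7.384²]/39 = 69.3531
SE = √(s_p²·(1/23+1/18)) = 2.6207
t = (41.913−58.944)/2.6207 = -6.4987
df = 39

test statistic = -6.499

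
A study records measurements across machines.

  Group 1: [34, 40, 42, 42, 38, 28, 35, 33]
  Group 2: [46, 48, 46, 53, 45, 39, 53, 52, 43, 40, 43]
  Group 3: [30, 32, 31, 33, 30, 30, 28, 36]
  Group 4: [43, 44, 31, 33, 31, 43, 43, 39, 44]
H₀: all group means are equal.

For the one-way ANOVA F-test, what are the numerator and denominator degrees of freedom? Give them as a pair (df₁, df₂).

k = 4 groups, N = 36 total
df = (k−1, N−k) = (4−1, 36−4) = (3, 32)

degrees of freedom = [3, 32]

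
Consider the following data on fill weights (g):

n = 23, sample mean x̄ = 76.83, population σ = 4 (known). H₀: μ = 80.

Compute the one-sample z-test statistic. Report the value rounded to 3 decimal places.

SE = σ/√n = 4/√23 = 0.8341
z = (x̄−μ₀)/SE = (76.83−80)/0.8341 = -3.8007

test statistic = -3.801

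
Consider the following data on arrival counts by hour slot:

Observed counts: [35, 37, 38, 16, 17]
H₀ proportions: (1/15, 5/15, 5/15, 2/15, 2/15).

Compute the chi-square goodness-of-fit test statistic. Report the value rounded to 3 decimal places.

n = 143; E_i = n·p_i = [9.53, 47.67, 47.67, 19.07, 19.07]
χ² = (35−9.53)²/9.53 + (37−47.67)²/47.67 + (38−47.67)²/47.67 + (16−19.07)²/19.07 + (17−19.07)²/19.07 = 73.0944
df = 4

test statistic = 73.094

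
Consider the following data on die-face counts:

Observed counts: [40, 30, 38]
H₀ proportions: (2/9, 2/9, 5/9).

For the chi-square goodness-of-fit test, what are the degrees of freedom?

degrees of freedom = 2

df = k − 1 = 3 − 1 = 2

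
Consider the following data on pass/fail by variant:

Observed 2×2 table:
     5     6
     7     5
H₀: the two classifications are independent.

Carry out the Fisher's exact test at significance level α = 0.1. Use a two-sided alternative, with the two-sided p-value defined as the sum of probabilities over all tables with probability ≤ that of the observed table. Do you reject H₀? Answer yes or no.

reject H₀: no

Margins: r₁=11, r₂=12, c₁=12, c₂=11, n=23
p_obs = C(11,5)·C(12,7)/C(23,12); sum pmf over tables with pmf ≤ p_obs
p-value (two-sided) = 0.68427
At α=0.1: p ≥ α → fail to reject H₀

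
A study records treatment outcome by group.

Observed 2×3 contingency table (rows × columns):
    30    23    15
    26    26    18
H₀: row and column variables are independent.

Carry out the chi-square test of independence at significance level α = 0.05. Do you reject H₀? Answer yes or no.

Row totals [68, 70], col totals [56, 49, 33], n=138
χ² = (30−27.59)²/27.59 + (23−24.14)²/24.14 + (15−16.26)²/16.26 + (26−28.41)²/28.41 + (26−24.86)²/24.86 + (18−16.74)²/16.74 = 0.7133
df = 2
p-value (upper-tail) = 0.70002
At α=0.05: p ≥ α → fail to reject H₀

reject H₀: no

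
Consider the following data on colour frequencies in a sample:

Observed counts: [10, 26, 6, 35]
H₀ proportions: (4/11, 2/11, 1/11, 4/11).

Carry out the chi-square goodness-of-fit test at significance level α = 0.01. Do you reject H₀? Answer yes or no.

reject H₀: yes

n = 77; E_i = n·p_i = [28.00, 14.00, 7.00, 28.00]
χ² = (10−28.00)²/28.00 + (26−14.00)²/14.00 + (6−7.00)²/7.00 + (35−28.00)²/28.00 = 23.7500
df = 3
p-value (upper-tail) = 0.00003
At α=0.01: p < α → reject H₀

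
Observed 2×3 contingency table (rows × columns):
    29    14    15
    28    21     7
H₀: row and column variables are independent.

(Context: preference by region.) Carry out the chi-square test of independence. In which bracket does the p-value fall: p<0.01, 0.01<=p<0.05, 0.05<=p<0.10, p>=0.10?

Row totals [58, 56], col totals [57, 35, 22], n=114
χ² = (29−29.00)²/29.00 + (14−17.81)²/17.81 + (15−11.19)²/11.19 + (28−28.00)²/28.00 + (21−17.19)²/17.19 + (7−10.81)²/10.81 = 4.2929
df = 2
p-value (upper-tail) = 0.11690
→ bracket: p>=0.10

p-value bracket: p>=0.10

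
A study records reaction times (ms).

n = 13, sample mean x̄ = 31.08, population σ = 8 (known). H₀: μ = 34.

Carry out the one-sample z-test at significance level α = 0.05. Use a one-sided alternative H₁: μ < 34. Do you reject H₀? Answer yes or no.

SE = σ/√n = 8/√13 = 2.2188
z = (x̄−μ₀)/SE = (31.08−34)/2.2188 = -1.3160
p-value (one-sided, H₁ less) = 0.09408
At α=0.05: p ≥ α → fail to reject H₀

reject H₀: no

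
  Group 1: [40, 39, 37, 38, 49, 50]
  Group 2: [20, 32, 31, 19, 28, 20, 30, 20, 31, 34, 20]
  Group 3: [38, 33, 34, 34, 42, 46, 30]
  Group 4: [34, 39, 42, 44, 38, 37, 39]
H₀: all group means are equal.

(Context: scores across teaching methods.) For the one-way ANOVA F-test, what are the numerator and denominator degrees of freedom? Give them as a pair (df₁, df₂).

k = 4 groups, N = 31 total
df = (k−1, N−k) = (4−1, 31−4) = (3, 27)

degrees of freedom = [3, 27]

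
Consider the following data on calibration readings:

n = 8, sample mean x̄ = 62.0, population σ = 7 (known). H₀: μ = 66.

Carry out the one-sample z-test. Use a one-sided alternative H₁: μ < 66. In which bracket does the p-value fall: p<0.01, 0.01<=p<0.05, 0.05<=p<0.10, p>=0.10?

p-value bracket: 0.05<=p<0.10

SE = σ/√n = 7/√8 = 2.4749
z = (x̄−μ₀)/SE = (62.0−66)/2.4749 = -1.6162
p-value (one-sided, H₁ less) = 0.05302
→ bracket: 0.05<=p<0.10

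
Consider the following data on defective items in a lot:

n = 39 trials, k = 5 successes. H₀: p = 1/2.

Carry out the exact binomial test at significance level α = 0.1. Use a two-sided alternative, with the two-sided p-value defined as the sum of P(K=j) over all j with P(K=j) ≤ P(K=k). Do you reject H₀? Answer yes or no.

reject H₀: yes

Exact binomial: n=39, k=5, p₀=1/2=0.5000
P(X=j) = C(n,j)·p₀^j·(1−p₀)^(n−j); p = Σ P(X=j) over j with P(X=j) ≤ P(X=5)
p-value (two-sided) = 0.00000
At α=0.1: p < α → reject H₀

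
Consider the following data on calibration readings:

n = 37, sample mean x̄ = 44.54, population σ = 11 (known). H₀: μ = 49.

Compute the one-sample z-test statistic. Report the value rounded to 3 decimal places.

SE = σ/√n = 11/√37 = 1.8084
z = (x̄−μ₀)/SE = (44.54−49)/1.8084 = -2.4663

test statistic = -2.466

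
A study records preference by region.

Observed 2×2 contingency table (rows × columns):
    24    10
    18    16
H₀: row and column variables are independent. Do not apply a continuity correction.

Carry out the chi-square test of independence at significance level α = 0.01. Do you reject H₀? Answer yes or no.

Row totals [34, 34], col totals [42, 26], n=68
χ² = (24−21.00)²/21.00 + (10−13.00)²/13.00 + (18−21.00)²/21.00 + (16−13.00)²/13.00 = 2.2418
df = 1
p-value (upper-tail) = 0.13433
At α=0.01: p ≥ α → fail to reject H₀

reject H₀: no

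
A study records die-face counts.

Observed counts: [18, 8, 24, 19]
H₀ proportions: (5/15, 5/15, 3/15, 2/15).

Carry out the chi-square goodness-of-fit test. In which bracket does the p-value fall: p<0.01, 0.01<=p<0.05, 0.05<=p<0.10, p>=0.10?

n = 69; E_i = n·p_i = [23.00, 23.00, 13.80, 9.20]
χ² = (18−23.00)²/23.00 + (8−23.00)²/23.00 + (24−13.80)²/13.80 + (19−9.20)²/9.20 = 28.8478
df = 3
p-value (upper-tail) = 0.00000
→ bracket: p<0.01

p-value bracket: p<0.01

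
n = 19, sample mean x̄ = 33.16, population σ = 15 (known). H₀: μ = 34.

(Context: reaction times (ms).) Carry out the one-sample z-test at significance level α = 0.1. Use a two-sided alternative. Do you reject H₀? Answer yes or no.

reject H₀: no

SE = σ/√n = 15/√19 = 3.4412
z = (x̄−μ₀)/SE = (33.16−34)/3.4412 = -0.2441
p-value (two-sided) = 0.80715
At α=0.1: p ≥ α → fail to reject H₀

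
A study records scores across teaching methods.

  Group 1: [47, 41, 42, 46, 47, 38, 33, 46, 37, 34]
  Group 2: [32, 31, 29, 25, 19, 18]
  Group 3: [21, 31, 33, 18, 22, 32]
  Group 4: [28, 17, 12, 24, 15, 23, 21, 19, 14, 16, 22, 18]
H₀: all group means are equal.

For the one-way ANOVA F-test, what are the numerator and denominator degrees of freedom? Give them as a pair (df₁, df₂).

k = 4 groups, N = 34 total
df = (k−1, N−k) = (4−1, 34−4) = (3, 30)

degrees of freedom = [3, 30]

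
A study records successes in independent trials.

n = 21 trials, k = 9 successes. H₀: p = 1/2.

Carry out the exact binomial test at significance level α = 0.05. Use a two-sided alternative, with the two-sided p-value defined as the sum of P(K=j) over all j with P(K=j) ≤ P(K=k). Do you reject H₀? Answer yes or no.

reject H₀: no

Exact binomial: n=21, k=9, p₀=1/2=0.5000
P(X=j) = C(n,j)·p₀^j·(1−p₀)^(n−j); p = Σ P(X=j) over j with P(X=j) ≤ P(X=9)
p-value (two-sided) = 0.66362
At α=0.05: p ≥ α → fail to reject H₀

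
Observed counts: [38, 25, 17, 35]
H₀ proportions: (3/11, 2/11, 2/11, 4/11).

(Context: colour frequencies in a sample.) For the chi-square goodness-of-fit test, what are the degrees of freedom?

degrees of freedom = 3

df = k − 1 = 4 − 1 = 3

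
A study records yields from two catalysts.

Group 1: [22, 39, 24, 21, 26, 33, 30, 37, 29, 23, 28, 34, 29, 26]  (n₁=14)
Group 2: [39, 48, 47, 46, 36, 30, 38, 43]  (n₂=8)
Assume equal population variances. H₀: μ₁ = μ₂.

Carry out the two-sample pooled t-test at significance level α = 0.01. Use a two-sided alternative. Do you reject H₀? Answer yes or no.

x̄₁=28.643, s₁=5.528, n₁=14
x̄₂=40.875, s₂=6.244, n₂=8
s_p² = [13·5.528² + 7·6.244²]/20 = 33.5045
SE = √(s_p²·(1/14+1/8)) = 2.5654
t = (28.643−40.875)/2.5654 = -4.7681
df = 20
p-value (two-sided) = 0.00012
At α=0.01: p < α → reject H₀

reject H₀: yes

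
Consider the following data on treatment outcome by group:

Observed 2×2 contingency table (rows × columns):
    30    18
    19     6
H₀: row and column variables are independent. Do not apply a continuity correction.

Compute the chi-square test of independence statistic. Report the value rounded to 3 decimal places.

test statistic = 1.358

Row totals [48, 25], col totals [49, 24], n=73
χ² = (30−32.22)²/32.22 + (18−15.78)²/15.78 + (19−16.78)²/16.78 + (6−8.22)²/8.22 = 1.3576
df = 1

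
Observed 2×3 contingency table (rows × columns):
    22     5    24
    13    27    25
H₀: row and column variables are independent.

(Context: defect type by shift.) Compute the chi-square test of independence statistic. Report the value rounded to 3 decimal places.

Row totals [51, 65], col totals [35, 32, 49], n=116
χ² = (22−15.39)²/15.39 + (5−14.07)²/14.07 + (24−21.54)²/21.54 + (13−19.61)²/19.61 + (27−17.93)²/17.93 + (25−27.46)²/27.46 = 16.0031
df = 2

test statistic = 16.003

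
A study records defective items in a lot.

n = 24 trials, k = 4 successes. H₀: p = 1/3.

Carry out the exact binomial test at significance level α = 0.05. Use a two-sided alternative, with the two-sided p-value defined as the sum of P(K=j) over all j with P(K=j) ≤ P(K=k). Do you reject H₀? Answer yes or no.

Exact binomial: n=24, k=4, p₀=1/3=0.3333
P(X=j) = C(n,j)·p₀^j·(1−p₀)^(n−j); p = Σ P(X=j) over j with P(X=j) ≤ P(X=4)
p-value (two-sided) = 0.12701
At α=0.05: p ≥ α → fail to reject H₀

reject H₀: no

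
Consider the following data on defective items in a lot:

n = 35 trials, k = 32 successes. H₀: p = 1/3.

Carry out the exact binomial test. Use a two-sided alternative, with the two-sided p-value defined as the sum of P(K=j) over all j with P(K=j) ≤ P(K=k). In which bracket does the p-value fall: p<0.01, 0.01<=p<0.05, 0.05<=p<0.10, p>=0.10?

Exact binomial: n=35, k=32, p₀=1/3=0.3333
P(X=j) = C(n,j)·p₀^j·(1−p₀)^(n−j); p = Σ P(X=j) over j with P(X=j) ≤ P(X=32)
p-value (two-sided) = 0.00000
→ bracket: p<0.01

p-value bracket: p<0.01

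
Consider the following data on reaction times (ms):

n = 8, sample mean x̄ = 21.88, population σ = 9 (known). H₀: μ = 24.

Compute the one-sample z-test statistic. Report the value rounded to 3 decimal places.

test statistic = -0.666

SE = σ/√n = 9/√8 = 3.1820
z = (x̄−μ₀)/SE = (21.88−24)/3.1820 = -0.6663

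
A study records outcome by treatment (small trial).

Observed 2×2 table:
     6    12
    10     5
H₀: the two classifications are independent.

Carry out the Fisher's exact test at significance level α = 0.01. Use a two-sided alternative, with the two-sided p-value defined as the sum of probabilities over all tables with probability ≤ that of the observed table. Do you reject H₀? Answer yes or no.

reject H₀: no

Margins: r₁=18, r₂=15, c₁=16, c₂=17, n=33
p_obs = C(18,6)·C(15,10)/C(33,16); sum pmf over tables with pmf ≤ p_obs
p-value (two-sided) = 0.08441
At α=0.01: p ≥ α → fail to reject H₀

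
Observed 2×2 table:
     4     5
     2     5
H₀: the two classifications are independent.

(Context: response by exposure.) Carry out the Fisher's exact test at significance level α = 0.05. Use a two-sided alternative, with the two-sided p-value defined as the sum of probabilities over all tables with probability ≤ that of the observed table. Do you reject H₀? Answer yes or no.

Margins: r₁=9, r₂=7, c₁=6, c₂=10, n=16
p_obs = C(9,4)·C(7,2)/C(16,6); sum pmf over tables with pmf ≤ p_obs
p-value (two-sided) = 0.63287
At α=0.05: p ≥ α → fail to reject H₀

reject H₀: no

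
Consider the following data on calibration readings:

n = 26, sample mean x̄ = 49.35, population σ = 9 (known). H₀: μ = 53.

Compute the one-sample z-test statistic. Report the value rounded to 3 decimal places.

SE = σ/√n = 9/√26 = 1.7650
z = (x̄−μ₀)/SE = (49.35−53)/1.7650 = -2.0679

test statistic = -2.068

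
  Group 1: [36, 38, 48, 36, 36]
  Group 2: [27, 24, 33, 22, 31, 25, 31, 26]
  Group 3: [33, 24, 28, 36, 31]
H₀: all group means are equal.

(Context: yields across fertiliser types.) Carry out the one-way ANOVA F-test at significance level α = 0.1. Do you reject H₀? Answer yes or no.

reject H₀: yes

Group means [38.80, 27.38, 30.40], grand mean 31.389
SSB = Σnᵢ(x̄ᵢ−x̄)² = 408.403; SSW = ΣΣ(x−x̄ᵢ)² = 299.875
MSB = 408.403/2 = 204.2014; MSW = 299.875/15 = 19.9917
F = MSB/MSW = 10.2143
df = (2, 15)
p-value (upper-tail) = 0.00159
At α=0.1: p < α → reject H₀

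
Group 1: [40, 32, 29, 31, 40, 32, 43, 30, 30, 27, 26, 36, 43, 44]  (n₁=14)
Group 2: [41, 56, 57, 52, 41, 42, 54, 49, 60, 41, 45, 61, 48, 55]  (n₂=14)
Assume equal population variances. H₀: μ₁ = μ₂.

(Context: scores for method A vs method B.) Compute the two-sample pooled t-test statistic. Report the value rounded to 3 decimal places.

x̄₁=34.500, s₁=6.334, n₁=14
x̄₂=50.143, s₂=7.273, n₂=14
s_p² = [13·6.334² + 13·7.273²]/26 = 46.5082
SE = √(s_p²·(1/14+1/14)) = 2.5776
t = (34.500−50.143)/2.5776 = -6.0688
df = 26

test statistic = -6.069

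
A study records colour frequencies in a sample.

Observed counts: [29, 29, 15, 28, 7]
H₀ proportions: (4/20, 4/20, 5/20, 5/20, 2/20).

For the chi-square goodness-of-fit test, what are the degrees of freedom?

df = k − 1 = 5 − 1 = 4

degrees of freedom = 4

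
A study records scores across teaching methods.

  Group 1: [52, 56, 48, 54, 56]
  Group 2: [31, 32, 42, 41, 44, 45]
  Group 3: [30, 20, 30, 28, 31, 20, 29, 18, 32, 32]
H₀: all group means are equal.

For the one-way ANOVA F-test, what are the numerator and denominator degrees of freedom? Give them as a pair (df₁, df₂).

degrees of freedom = [2, 18]

k = 3 groups, N = 21 total
df = (k−1, N−k) = (3−1, 21−3) = (2, 18)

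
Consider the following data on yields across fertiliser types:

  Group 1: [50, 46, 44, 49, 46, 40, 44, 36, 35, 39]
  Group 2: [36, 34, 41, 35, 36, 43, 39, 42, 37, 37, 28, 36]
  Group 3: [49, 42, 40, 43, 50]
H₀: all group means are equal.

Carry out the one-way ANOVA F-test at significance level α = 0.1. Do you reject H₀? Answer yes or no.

reject H₀: yes

Group means [42.90, 37.00, 44.80], grand mean 40.630
SSB = Σnᵢ(x̄ᵢ−x̄)² = 296.596; SSW = ΣΣ(x−x̄ᵢ)² = 499.700
MSB = 296.596/2 = 148.2981; MSW = 499.700/24 = 20.8208
F = MSB/MSW = 7.1226
df = (2, 24)
p-value (upper-tail) = 0.00373
At α=0.1: p < α → reject H₀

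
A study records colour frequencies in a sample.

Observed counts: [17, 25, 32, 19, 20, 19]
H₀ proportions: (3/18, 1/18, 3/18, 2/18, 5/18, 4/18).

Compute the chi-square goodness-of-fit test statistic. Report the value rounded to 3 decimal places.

n = 132; E_i = n·p_i = [22.00, 7.33, 22.00, 14.67, 36.67, 29.33]
χ² = (17−22.00)²/22.00 + (25−7.33)²/7.33 + (32−22.00)²/22.00 + (19−14.67)²/14.67 + (20−36.67)²/36.67 + (19−29.33)²/29.33 = 60.7386
df = 5

test statistic = 60.739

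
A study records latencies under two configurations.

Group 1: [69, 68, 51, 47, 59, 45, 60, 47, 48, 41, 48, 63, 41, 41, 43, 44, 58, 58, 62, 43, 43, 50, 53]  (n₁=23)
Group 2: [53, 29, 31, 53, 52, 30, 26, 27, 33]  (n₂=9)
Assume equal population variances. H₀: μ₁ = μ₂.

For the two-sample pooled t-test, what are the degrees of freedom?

df = n₁ + n₂ − 2 = 23 + 9 − 2 = 30

degrees of freedom = 30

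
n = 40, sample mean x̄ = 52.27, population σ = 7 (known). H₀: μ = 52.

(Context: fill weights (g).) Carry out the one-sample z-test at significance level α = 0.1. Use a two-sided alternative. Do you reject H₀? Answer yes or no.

SE = σ/√n = 7/√40 = 1.1068
z = (x̄−μ₀)/SE = (52.27−52)/1.1068 = 0.2439
p-value (two-sided) = 0.80727
At α=0.1: p ≥ α → fail to reject H₀

reject H₀: no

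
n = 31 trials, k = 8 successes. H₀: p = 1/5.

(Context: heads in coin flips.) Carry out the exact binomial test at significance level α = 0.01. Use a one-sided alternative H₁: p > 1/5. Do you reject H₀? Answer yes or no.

reject H₀: no

Exact binomial: n=31, k=8, p₀=1/5=0.2000
P(X≥8) from Σ C(n,i)·p₀^i·(1−p₀)^(n−i)
p-value (one-sided, H₁ greater) = 0.26997
At α=0.01: p ≥ α → fail to reject H₀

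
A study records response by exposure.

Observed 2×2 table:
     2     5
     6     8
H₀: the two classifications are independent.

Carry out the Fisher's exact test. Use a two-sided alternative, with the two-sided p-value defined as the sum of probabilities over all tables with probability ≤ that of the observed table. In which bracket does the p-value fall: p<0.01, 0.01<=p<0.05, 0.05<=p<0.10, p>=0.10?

Margins: r₁=7, r₂=14, c₁=8, c₂=13, n=21
p_obs = C(7,2)·C(14,6)/C(21,8); sum pmf over tables with pmf ≤ p_obs
p-value (two-sided) = 0.65566
→ bracket: p>=0.10

p-value bracket: p>=0.10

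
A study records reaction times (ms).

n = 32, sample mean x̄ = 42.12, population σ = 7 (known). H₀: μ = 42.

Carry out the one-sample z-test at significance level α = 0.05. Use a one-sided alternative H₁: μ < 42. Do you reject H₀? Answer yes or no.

SE = σ/√n = 7/√32 = 1.2374
z = (x̄−μ₀)/SE = (42.12−42)/1.2374 = 0.0970
p-value (one-sided, H₁ less) = 0.53863
At α=0.05: p ≥ α → fail to reject H₀

reject H₀: no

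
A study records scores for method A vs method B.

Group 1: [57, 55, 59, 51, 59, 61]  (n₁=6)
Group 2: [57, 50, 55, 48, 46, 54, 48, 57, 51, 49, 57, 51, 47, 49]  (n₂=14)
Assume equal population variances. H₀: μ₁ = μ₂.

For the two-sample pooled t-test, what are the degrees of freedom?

df = n₁ + n₂ − 2 = 6 + 14 − 2 = 18

degrees of freedom = 18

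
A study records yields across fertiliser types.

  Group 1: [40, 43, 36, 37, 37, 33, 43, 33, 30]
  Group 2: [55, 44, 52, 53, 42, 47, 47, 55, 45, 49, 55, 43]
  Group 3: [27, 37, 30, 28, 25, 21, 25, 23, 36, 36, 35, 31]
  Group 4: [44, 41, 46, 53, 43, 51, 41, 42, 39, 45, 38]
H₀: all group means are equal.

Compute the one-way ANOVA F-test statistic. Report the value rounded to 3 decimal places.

Group means [36.89, 48.92, 29.50, 43.91], grand mean 39.909
SSB = Σnᵢ(x̄ᵢ−x̄)² = 2531.922; SSW = ΣΣ(x−x̄ᵢ)² = 985.715
MSB = 2531.922/3 = 843.9739; MSW = 985.715/40 = 24.6429
F = MSB/MSW = 34.2482
df = (3, 40)

test statistic = 34.248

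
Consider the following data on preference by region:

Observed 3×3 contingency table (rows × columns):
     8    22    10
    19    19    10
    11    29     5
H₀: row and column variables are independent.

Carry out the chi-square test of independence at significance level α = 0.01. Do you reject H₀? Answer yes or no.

reject H₀: no

Row totals [40, 48, 45], col totals [38, 70, 25], n=133
χ² = (8−11.43)²/11.43 + (22−21.05)²/21.05 + (10−7.52)²/7.52 + (19−13.71)²/13.71 + (19−25.26)²/25.26 + (10−9.02)²/9.02 + (11−12.86)²/12.86 + (29−23.68)²/23.68 + (5−8.46)²/8.46 = 8.4614
df = 4
p-value (upper-tail) = 0.07607
At α=0.01: p ≥ α → fail to reject H₀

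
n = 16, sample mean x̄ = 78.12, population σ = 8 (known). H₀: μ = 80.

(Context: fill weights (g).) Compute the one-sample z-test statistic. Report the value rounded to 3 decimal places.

test statistic = -0.940

SE = σ/√n = 8/√16 = 2.0000
z = (x̄−μ₀)/SE = (78.12−80)/2.0000 = -0.9400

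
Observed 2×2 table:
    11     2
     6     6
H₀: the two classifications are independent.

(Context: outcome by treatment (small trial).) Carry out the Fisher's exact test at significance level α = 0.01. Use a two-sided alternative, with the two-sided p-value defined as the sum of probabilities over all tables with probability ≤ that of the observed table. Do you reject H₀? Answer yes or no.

reject H₀: no

Margins: r₁=13, r₂=12, c₁=17, c₂=8, n=25
p_obs = C(13,11)·C(12,6)/C(25,17); sum pmf over tables with pmf ≤ p_obs
p-value (two-sided) = 0.09684
At α=0.01: p ≥ α → fail to reject H₀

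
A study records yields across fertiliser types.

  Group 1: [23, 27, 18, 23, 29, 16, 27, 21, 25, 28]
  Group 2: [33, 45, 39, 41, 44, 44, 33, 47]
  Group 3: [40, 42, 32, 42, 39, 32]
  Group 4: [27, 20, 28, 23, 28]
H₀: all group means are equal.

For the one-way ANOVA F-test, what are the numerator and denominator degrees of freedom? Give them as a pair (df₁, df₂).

degrees of freedom = [3, 25]

k = 4 groups, N = 29 total
df = (k−1, N−k) = (4−1, 29−4) = (3, 25)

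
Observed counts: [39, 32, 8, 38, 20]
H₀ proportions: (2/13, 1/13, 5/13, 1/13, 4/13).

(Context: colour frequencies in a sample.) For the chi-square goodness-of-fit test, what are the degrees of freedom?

df = k − 1 = 5 − 1 = 4

degrees of freedom = 4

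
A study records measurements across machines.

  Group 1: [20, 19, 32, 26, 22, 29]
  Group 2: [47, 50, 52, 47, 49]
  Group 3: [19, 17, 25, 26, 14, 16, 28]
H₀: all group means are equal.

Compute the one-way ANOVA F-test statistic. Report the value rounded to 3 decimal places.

Group means [24.67, 49.00, 20.71], grand mean 29.889
SSB = Σnᵢ(x̄ᵢ−x̄)² = 2579.016; SSW = ΣΣ(x−x̄ᵢ)² = 336.762
MSB = 2579.016/2 = 1289.5079; MSW = 336.762/15 = 22.4508
F = MSB/MSW = 57.4371
df = (2, 15)

test statistic = 57.437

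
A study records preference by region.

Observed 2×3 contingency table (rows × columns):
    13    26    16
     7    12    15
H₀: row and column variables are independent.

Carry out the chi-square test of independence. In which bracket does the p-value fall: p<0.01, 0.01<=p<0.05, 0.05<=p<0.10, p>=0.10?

Row totals [55, 34], col totals [20, 38, 31], n=89
χ² = (13−12.36)²/12.36 + (26−23.48)²/23.48 + (16−19.16)²/19.16 + (7−7.64)²/7.64 + (12−14.52)²/14.52 + (15−11.84)²/11.84 = 2.1551
df = 2
p-value (upper-tail) = 0.34043
→ bracket: p>=0.10

p-value bracket: p>=0.10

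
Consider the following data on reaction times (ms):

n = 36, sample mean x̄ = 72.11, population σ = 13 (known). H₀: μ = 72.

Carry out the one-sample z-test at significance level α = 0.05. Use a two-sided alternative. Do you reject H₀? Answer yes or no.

SE = σ/√n = 13/√36 = 2.1667
z = (x̄−μ₀)/SE = (72.11−72)/2.1667 = 0.0508
p-value (two-sided) = 0.95951
At α=0.05: p ≥ α → fail to reject H₀

reject H₀: no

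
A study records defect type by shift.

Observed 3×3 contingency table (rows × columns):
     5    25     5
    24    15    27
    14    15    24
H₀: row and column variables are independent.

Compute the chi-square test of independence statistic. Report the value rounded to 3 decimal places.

test statistic = 26.717

Row totals [35, 66, 53], col totals [43, 55, 56], n=154
χ² = (5−9.77)²/9.77 + (25−12.50)²/12.50 + (5−12.73)²/12.73 + (24−18.43)²/18.43 + (15−23.57)²/23.57 + (27−24.00)²/24.00 + (14−14.80)²/14.80 + (15−18.93)²/18.93 + (24−19.27)²/19.27 = 26.7167
df = 4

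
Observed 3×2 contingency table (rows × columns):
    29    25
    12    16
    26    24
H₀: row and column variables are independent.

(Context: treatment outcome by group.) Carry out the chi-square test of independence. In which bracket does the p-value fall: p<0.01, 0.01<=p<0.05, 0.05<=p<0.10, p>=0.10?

Row totals [54, 28, 50], col totals [67, 65], n=132
χ² = (29−27.41)²/27.41 + (25−26.59)²/26.59 + (12−14.21)²/14.21 + (16−13.79)²/13.79 + (26−25.38)²/25.38 + (24−24.62)²/24.62 = 0.9176
df = 2
p-value (upper-tail) = 0.63203
→ bracket: p>=0.10

p-value bracket: p>=0.10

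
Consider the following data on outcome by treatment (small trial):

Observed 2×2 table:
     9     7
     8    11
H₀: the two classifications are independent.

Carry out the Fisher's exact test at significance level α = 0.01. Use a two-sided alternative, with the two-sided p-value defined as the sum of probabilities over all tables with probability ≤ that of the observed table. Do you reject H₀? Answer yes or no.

reject H₀: no

Margins: r₁=16, r₂=19, c₁=17, c₂=18, n=35
p_obs = C(16,9)·C(19,8)/C(35,17); sum pmf over tables with pmf ≤ p_obs
p-value (two-sided) = 0.50509
At α=0.01: p ≥ α → fail to reject H₀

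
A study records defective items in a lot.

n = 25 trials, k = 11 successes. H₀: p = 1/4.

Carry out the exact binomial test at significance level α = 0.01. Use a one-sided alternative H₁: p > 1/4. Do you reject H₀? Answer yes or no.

reject H₀: no

Exact binomial: n=25, k=11, p₀=1/4=0.2500
P(X≥11) from Σ C(n,i)·p₀^i·(1−p₀)^(n−i)
p-value (one-sided, H₁ greater) = 0.02967
At α=0.01: p ≥ α → fail to reject H₀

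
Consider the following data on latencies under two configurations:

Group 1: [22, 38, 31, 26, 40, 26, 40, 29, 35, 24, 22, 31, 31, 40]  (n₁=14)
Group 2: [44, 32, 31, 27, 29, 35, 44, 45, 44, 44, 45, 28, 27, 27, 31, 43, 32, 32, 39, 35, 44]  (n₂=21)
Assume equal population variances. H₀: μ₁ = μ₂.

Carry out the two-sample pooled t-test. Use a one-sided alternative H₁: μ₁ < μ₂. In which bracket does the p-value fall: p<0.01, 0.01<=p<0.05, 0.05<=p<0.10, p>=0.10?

p-value bracket: 0.01<=p<0.05

x̄₁=31.071, s₁=6.639, n₁=14
x̄₂=36.095, s₂=7.056, n₂=21
s_p² = [13·6.639² + 20·7.056²]/33 = 47.5375
SE = √(s_p²·(1/14+1/21)) = 2.3789
t = (31.071−36.095)/2.3789 = -2.1118
df = 33
p-value (one-sided, H₁ less) = 0.02118
→ bracket: 0.01<=p<0.05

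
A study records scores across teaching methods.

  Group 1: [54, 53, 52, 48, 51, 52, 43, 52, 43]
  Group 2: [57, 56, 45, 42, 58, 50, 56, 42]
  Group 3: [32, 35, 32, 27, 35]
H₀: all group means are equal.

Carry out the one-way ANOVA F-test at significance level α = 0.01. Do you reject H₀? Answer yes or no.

reject H₀: yes

Group means [49.78, 50.75, 32.20], grand mean 46.136
SSB = Σnᵢ(x̄ᵢ−x̄)² = 1260.735; SSW = ΣΣ(x−x̄ᵢ)² = 515.856
MSB = 1260.735/2 = 630.3677; MSW = 515.856/19 = 27.1503
F = MSB/MSW = 23.2177
df = (2, 19)
p-value (upper-tail) = 0.00001
At α=0.01: p < α → reject H₀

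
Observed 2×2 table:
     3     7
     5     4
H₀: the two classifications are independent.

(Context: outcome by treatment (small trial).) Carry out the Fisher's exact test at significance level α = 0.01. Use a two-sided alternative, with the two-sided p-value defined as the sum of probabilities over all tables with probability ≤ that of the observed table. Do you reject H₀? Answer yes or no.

Margins: r₁=10, r₂=9, c₁=8, c₂=11, n=19
p_obs = C(10,3)·C(9,5)/C(19,8); sum pmf over tables with pmf ≤ p_obs
p-value (two-sided) = 0.36985
At α=0.01: p ≥ α → fail to reject H₀

reject H₀: no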